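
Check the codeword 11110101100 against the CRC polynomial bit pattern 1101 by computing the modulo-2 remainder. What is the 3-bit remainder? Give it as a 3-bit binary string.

000

Modulo-2 division of 11110101100 by 1101:
  pos 0: 1111 XOR 1101 = 0010
  pos 2: 1001 XOR 1101 = 0100
  pos 3: 1000 XOR 1101 = 0101
  pos 4: 1011 XOR 1101 = 0110
  pos 5: 1101 XOR 1101 = 0000
Remainder = 000 (zero — the frame passes the CRC check).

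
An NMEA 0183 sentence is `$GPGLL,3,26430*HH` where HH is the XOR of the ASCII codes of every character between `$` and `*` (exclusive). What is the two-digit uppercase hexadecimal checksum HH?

XOR the ASCII codes of the payload characters:
  'G' = 0x47 → acc = 0x47
  'P' = 0x50 → acc = 0x17
  'G' = 0x47 → acc = 0x50
  'L' = 0x4C → acc = 0x1C
  'L' = 0x4C → acc = 0x50
  ',' = 0x2C → acc = 0x7C
  '3' = 0x33 → acc = 0x4F
  ',' = 0x2C → acc = 0x63
  '2' = 0x32 → acc = 0x51
  '6' = 0x36 → acc = 0x67
  '4' = 0x34 → acc = 0x53
  '3' = 0x33 → acc = 0x60
  '0' = 0x30 → acc = 0x50
Checksum = 0x50.

50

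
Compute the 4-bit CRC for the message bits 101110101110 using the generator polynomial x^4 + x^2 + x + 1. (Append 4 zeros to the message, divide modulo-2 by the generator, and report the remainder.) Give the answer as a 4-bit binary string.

Append 4 zeros: 1011101011100000. Divide by 10111 (XOR where the leading bit is 1):
  pos 0: 10111 XOR 10111 = 00000
  pos 6: 10111 XOR 10111 = 00000
Remainder (last 4 bits) = 0000. This is the CRC / FCS.

0000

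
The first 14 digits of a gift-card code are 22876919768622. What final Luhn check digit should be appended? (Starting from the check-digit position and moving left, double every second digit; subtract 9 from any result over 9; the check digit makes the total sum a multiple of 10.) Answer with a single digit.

9

Partial digits right→left: 2 2 6 8 6 7 9 1 9 6 7 8 2 2
Double every second digit counting from the check-digit position (so the 1st, 3rd, 5th, ... of the partial from the right).
  doubled (with −9 where >9): 4 3 3 9 9 5 4 → sum 37
  kept as-is: 2 8 7 1 6 8 2 → sum 34
Total = 37 + 34 = 71.
Check digit = (10 − (71 mod 10)) mod 10 = 9.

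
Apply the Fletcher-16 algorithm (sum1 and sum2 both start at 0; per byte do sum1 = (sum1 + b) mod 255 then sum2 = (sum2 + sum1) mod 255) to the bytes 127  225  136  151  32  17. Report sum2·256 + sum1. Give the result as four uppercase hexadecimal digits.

A0B2

Running sums (mod 255):
  after byte 0 (127): sum1=127, sum2=127
  after byte 1 (225): sum1=97, sum2=224
  after byte 2 (136): sum1=233, sum2=202
  after byte 3 (151): sum1=129, sum2=76
  after byte 4 (32): sum1=161, sum2=237
  after byte 5 (17): sum1=178, sum2=160
Checksum = sum2·256 + sum1 = 160·256 + 178 = 41138 = 0xA0B2.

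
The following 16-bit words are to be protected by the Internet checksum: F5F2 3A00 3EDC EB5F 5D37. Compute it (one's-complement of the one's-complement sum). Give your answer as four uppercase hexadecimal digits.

One's-complement addition (fold any carry out of bit 15 back into bit 0):
  0xF5F2 + 0x3A00 = 0x12FF2 → wrap carry → 0x2FF3
  0x2FF3 + 0x3EDC = 0x06ECF
  0x6ECF + 0xEB5F = 0x15A2E → wrap carry → 0x5A2F
  0x5A2F + 0x5D37 = 0x0B766
One's-complement sum = 0xB766.
Checksum = ~0xB766 & 0xFFFF = 0x4899.

4899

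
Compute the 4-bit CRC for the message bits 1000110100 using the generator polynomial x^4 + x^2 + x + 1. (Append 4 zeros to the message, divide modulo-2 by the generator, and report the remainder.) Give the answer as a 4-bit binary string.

Append 4 zeros: 10001101000000. Divide by 10111 (XOR where the leading bit is 1):
  pos 0: 10001 XOR 10111 = 00110
  pos 2: 11010 XOR 10111 = 01101
  pos 3: 11011 XOR 10111 = 01100
  pos 4: 11000 XOR 10111 = 01111
  pos 5: 11110 XOR 10111 = 01001
  pos 6: 10010 XOR 10111 = 00101
  pos 8: 10100 XOR 10111 = 00011
Remainder (last 4 bits) = 0110. This is the CRC / FCS.

0110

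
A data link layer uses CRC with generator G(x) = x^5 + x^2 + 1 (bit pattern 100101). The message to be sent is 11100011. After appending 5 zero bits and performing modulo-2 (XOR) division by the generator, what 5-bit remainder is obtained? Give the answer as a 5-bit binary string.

10111

Append 5 zeros: 1110001100000. Divide by 100101 (XOR where the leading bit is 1):
  pos 0: 111000 XOR 100101 = 011101
  pos 1: 111011 XOR 100101 = 011110
  pos 2: 111101 XOR 100101 = 011000
  pos 3: 110000 XOR 100101 = 010101
  pos 4: 101010 XOR 100101 = 001111
  pos 6: 111100 XOR 100101 = 011001
  pos 7: 110010 XOR 100101 = 010111
Remainder (last 5 bits) = 10111. This is the CRC / FCS.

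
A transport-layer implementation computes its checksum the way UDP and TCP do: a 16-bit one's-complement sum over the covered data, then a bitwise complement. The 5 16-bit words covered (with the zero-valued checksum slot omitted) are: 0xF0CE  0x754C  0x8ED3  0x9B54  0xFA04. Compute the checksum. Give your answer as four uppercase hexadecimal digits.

75B7

One's-complement addition (fold any carry out of bit 15 back into bit 0):
  0xF0CE + 0x754C = 0x1661A → wrap carry → 0x661B
  0x661B + 0x8ED3 = 0x0F4EE
  0xF4EE + 0x9B54 = 0x19042 → wrap carry → 0x9043
  0x9043 + 0xFA04 = 0x18A47 → wrap carry → 0x8A48
One's-complement sum = 0x8A48.
Checksum = ~0x8A48 & 0xFFFF = 0x75B7.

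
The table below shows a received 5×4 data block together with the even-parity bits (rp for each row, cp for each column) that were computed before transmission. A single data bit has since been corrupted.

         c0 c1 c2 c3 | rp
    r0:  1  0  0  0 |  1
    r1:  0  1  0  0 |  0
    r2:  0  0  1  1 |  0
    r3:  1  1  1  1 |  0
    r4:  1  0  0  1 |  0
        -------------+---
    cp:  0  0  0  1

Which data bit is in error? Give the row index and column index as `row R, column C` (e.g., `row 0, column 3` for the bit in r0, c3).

row 1, column 0

Recompute each row's even parity and compare to rp:
  r0: data parity 1, sent rp 1 → ok
  r1: data parity 1, sent rp 0 → mismatch
  r2: data parity 0, sent rp 0 → ok
  r3: data parity 0, sent rp 0 → ok
  r4: data parity 0, sent rp 0 → ok
Recompute each column's even parity and compare to cp:
  c0: data parity 1, sent cp 0 → mismatch
  c1: data parity 0, sent cp 0 → ok
  c2: data parity 0, sent cp 0 → ok
  c3: data parity 1, sent cp 1 → ok
Exactly one row (r1) and one column (c0) fail → the flipped bit is at their intersection.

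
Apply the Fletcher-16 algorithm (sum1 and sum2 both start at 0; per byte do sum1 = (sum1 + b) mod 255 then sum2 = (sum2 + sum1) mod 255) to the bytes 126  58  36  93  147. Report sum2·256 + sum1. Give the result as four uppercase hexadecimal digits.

Running sums (mod 255):
  after byte 0 (126): sum1=126, sum2=126
  after byte 1 (58): sum1=184, sum2=55
  after byte 2 (36): sum1=220, sum2=20
  after byte 3 (93): sum1=58, sum2=78
  after byte 4 (147): sum1=205, sum2=28
Checksum = sum2·256 + sum1 = 28·256 + 205 = 7373 = 0x1CCD.

1CCD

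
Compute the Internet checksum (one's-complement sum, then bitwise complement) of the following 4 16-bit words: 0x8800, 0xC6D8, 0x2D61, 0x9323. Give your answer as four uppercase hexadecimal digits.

F0A1

One's-complement addition (fold any carry out of bit 15 back into bit 0):
  0x8800 + 0xC6D8 = 0x14ED8 → wrap carry → 0x4ED9
  0x4ED9 + 0x2D61 = 0x07C3A
  0x7C3A + 0x9323 = 0x10F5D → wrap carry → 0x0F5E
One's-complement sum = 0x0F5E.
Checksum = ~0x0F5E & 0xFFFF = 0xF0A1.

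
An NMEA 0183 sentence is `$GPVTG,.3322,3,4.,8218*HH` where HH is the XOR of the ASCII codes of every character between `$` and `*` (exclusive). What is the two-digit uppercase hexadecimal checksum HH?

56

XOR the ASCII codes of the payload characters:
  'G' = 0x47 → acc = 0x47
  'P' = 0x50 → acc = 0x17
  'V' = 0x56 → acc = 0x41
  'T' = 0x54 → acc = 0x15
  'G' = 0x47 → acc = 0x52
  ',' = 0x2C → acc = 0x7E
  '.' = 0x2E → acc = 0x50
  '3' = 0x33 → acc = 0x63
  '3' = 0x33 → acc = 0x50
  '2' = 0x32 → acc = 0x62
  '2' = 0x32 → acc = 0x50
  ',' = 0x2C → acc = 0x7C
  '3' = 0x33 → acc = 0x4F
  ',' = 0x2C → acc = 0x63
  '4' = 0x34 → acc = 0x57
  '.' = 0x2E → acc = 0x79
  ',' = 0x2C → acc = 0x55
  '8' = 0x38 → acc = 0x6D
  '2' = 0x32 → acc = 0x5F
  '1' = 0x31 → acc = 0x6E
  '8' = 0x38 → acc = 0x56
Checksum = 0x56.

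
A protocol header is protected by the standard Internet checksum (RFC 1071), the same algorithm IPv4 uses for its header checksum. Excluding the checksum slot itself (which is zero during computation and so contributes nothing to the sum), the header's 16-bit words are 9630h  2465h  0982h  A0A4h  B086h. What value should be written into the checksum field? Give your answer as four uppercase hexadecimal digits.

One's-complement addition (fold any carry out of bit 15 back into bit 0):
  0x9630 + 0x2465 = 0x0BA95
  0xBA95 + 0x0982 = 0x0C417
  0xC417 + 0xA0A4 = 0x164BB → wrap carry → 0x64BC
  0x64BC + 0xB086 = 0x11542 → wrap carry → 0x1543
One's-complement sum = 0x1543.
Checksum = ~0x1543 & 0xFFFF = 0xEABC.

EABC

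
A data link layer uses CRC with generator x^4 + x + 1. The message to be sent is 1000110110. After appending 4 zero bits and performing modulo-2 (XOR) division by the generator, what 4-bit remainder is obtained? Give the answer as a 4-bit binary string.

Append 4 zeros: 10001101100000. Divide by 10011 (XOR where the leading bit is 1):
  pos 0: 10001 XOR 10011 = 00010
  pos 3: 10101 XOR 10011 = 00110
  pos 5: 11010 XOR 10011 = 01001
  pos 6: 10010 XOR 10011 = 00001
Remainder (last 4 bits) = 1000. This is the CRC / FCS.

1000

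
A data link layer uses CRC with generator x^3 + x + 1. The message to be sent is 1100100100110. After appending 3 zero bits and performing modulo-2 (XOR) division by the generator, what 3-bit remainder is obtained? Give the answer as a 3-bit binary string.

110

Append 3 zeros: 1100100100110000. Divide by 1011 (XOR where the leading bit is 1):
  pos 0: 1100 XOR 1011 = 0111
  pos 1: 1111 XOR 1011 = 0100
  pos 2: 1000 XOR 1011 = 0011
  pos 4: 1101 XOR 1011 = 0110
  pos 5: 1100 XOR 1011 = 0111
  pos 6: 1110 XOR 1011 = 0101
  pos 7: 1011 XOR 1011 = 0000
  pos 11: 1000 XOR 1011 = 0011
Remainder (last 3 bits) = 110. This is the CRC / FCS.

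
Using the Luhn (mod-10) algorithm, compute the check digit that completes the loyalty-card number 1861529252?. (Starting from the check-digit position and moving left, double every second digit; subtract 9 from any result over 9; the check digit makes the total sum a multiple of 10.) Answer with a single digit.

Partial digits right→left: 2 5 2 9 2 5 1 6 8 1
Double every second digit counting from the check-digit position (so the 1st, 3rd, 5th, ... of the partial from the right).
  doubled (with −9 where >9): 4 4 4 2 7 → sum 21
  kept as-is: 5 9 5 6 1 → sum 26
Total = 21 + 26 = 47.
Check digit = (10 − (47 mod 10)) mod 10 = 3.

3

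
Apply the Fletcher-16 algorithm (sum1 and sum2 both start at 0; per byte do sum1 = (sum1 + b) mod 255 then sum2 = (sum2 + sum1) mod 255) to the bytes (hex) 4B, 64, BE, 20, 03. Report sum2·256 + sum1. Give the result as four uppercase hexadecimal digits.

Running sums (mod 255):
  after byte 0 (4B): sum1=75, sum2=75
  after byte 1 (64): sum1=175, sum2=250
  after byte 2 (BE): sum1=110, sum2=105
  after byte 3 (20): sum1=142, sum2=247
  after byte 4 (03): sum1=145, sum2=137
Checksum = sum2·256 + sum1 = 137·256 + 145 = 35217 = 0x8991.

8991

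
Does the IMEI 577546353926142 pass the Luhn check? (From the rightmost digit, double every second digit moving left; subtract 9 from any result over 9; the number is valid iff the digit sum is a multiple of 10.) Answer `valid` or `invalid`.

invalid

From the right, keep odd positions and double even positions (subtract 9 from any doubled value over 9):
  doubled (positions 2,4,...): 8 3 9 1 3 1 5 → sum 30
  kept (positions 1,3,...): 2 1 2 3 3 4 7 5 → sum 27
Total = 57.
57 mod 10 = 7, so the number is invalid.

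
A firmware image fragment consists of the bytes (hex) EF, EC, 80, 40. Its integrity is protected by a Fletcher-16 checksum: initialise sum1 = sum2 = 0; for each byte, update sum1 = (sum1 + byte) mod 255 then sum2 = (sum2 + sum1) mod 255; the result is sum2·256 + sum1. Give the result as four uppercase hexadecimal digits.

C79D

Running sums (mod 255):
  after byte 0 (EF): sum1=239, sum2=239
  after byte 1 (EC): sum1=220, sum2=204
  after byte 2 (80): sum1=93, sum2=42
  after byte 3 (40): sum1=157, sum2=199
Checksum = sum2·256 + sum1 = 199·256 + 157 = 51101 = 0xC79D.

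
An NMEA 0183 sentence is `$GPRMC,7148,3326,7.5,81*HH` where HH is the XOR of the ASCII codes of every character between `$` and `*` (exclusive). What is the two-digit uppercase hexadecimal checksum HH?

XOR the ASCII codes of the payload characters:
  'G' = 0x47 → acc = 0x47
  'P' = 0x50 → acc = 0x17
  'R' = 0x52 → acc = 0x45
  'M' = 0x4D → acc = 0x08
  'C' = 0x43 → acc = 0x4B
  ',' = 0x2C → acc = 0x67
  '7' = 0x37 → acc = 0x50
  '1' = 0x31 → acc = 0x61
  '4' = 0x34 → acc = 0x55
  '8' = 0x38 → acc = 0x6D
  ',' = 0x2C → acc = 0x41
  '3' = 0x33 → acc = 0x72
  '3' = 0x33 → acc = 0x41
  '2' = 0x32 → acc = 0x73
  '6' = 0x36 → acc = 0x45
  ',' = 0x2C → acc = 0x69
  '7' = 0x37 → acc = 0x5E
  '.' = 0x2E → acc = 0x70
  '5' = 0x35 → acc = 0x45
  ',' = 0x2C → acc = 0x69
  '8' = 0x38 → acc = 0x51
  '1' = 0x31 → acc = 0x60
Checksum = 0x60.

60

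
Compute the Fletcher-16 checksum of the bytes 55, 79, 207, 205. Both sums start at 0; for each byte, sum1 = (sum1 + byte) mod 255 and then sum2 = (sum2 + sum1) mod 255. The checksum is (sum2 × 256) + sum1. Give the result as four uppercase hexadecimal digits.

Running sums (mod 255):
  after byte 0 (55): sum1=55, sum2=55
  after byte 1 (79): sum1=134, sum2=189
  after byte 2 (207): sum1=86, sum2=20
  after byte 3 (205): sum1=36, sum2=56
Checksum = sum2·256 + sum1 = 56·256 + 36 = 14372 = 0x3824.

3824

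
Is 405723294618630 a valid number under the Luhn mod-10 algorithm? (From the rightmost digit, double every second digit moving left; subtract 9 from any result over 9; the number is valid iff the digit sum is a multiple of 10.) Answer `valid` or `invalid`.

valid

From the right, keep odd positions and double even positions (subtract 9 from any doubled value over 9):
  doubled (positions 2,4,...): 6 7 3 9 6 5 0 → sum 36
  kept (positions 1,3,...): 0 6 1 4 2 2 5 4 → sum 24
Total = 60.
60 mod 10 = 0, so the number is valid.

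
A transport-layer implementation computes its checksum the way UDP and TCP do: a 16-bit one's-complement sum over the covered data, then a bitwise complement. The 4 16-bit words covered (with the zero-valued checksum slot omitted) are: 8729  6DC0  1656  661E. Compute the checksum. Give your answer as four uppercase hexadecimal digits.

8EA1

One's-complement addition (fold any carry out of bit 15 back into bit 0):
  0x8729 + 0x6DC0 = 0x0F4E9
  0xF4E9 + 0x1656 = 0x10B3F → wrap carry → 0x0B40
  0x0B40 + 0x661E = 0x0715E
One's-complement sum = 0x715E.
Checksum = ~0x715E & 0xFFFF = 0x8EA1.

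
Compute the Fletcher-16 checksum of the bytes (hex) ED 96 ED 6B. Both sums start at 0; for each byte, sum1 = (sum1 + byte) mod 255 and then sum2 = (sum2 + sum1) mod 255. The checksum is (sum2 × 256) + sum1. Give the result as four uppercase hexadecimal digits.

Running sums (mod 255):
  after byte 0 (ED): sum1=237, sum2=237
  after byte 1 (96): sum1=132, sum2=114
  after byte 2 (ED): sum1=114, sum2=228
  after byte 3 (6B): sum1=221, sum2=194
Checksum = sum2·256 + sum1 = 194·256 + 221 = 49885 = 0xC2DD.

C2DD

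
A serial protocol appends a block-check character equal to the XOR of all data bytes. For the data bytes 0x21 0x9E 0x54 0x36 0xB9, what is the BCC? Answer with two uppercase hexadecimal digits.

64

XOR the bytes together:
  start with 0x21
  0x21 ⊕ 0x9E = 0xBF
  0xBF ⊕ 0x54 = 0xEB
  0xEB ⊕ 0x36 = 0xDD
  0xDD ⊕ 0xB9 = 0x64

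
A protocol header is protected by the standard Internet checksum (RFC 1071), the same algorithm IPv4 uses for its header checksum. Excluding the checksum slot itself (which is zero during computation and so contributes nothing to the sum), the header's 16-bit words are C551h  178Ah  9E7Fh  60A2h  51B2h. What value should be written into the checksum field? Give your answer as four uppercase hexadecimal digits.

One's-complement addition (fold any carry out of bit 15 back into bit 0):
  0xC551 + 0x178A = 0x0DCDB
  0xDCDB + 0x9E7F = 0x17B5A → wrap carry → 0x7B5B
  0x7B5B + 0x60A2 = 0x0DBFD
  0xDBFD + 0x51B2 = 0x12DAF → wrap carry → 0x2DB0
One's-complement sum = 0x2DB0.
Checksum = ~0x2DB0 & 0xFFFF = 0xD24F.

D24F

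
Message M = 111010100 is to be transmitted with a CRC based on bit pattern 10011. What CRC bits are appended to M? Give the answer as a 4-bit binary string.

Append 4 zeros: 1110101000000. Divide by 10011 (XOR where the leading bit is 1):
  pos 0: 11101 XOR 10011 = 01110
  pos 1: 11100 XOR 10011 = 01111
  pos 2: 11111 XOR 10011 = 01100
  pos 3: 11000 XOR 10011 = 01011
  pos 4: 10110 XOR 10011 = 00101
  pos 6: 10100 XOR 10011 = 00111
  pos 8: 11100 XOR 10011 = 01111
Remainder (last 4 bits) = 1111. This is the CRC / FCS.

1111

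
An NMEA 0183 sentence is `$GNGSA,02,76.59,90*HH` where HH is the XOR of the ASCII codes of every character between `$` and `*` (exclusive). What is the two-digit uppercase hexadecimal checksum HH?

XOR the ASCII codes of the payload characters:
  'G' = 0x47 → acc = 0x47
  'N' = 0x4E → acc = 0x09
  'G' = 0x47 → acc = 0x4E
  'S' = 0x53 → acc = 0x1D
  'A' = 0x41 → acc = 0x5C
  ',' = 0x2C → acc = 0x70
  '0' = 0x30 → acc = 0x40
  '2' = 0x32 → acc = 0x72
  ',' = 0x2C → acc = 0x5E
  '7' = 0x37 → acc = 0x69
  '6' = 0x36 → acc = 0x5F
  '.' = 0x2E → acc = 0x71
  '5' = 0x35 → acc = 0x44
  '9' = 0x39 → acc = 0x7D
  ',' = 0x2C → acc = 0x51
  '9' = 0x39 → acc = 0x68
  '0' = 0x30 → acc = 0x58
Checksum = 0x58.

58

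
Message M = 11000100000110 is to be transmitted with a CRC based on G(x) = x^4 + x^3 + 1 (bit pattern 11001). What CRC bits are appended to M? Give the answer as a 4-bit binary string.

Append 4 zeros: 110001000001100000. Divide by 11001 (XOR where the leading bit is 1):
  pos 0: 11000 XOR 11001 = 00001
  pos 4: 11000 XOR 11001 = 00001
  pos 8: 10011 XOR 11001 = 01010
  pos 9: 10100 XOR 11001 = 01101
  pos 10: 11010 XOR 11001 = 00011
  pos 13: 11000 XOR 11001 = 00001
Remainder (last 4 bits) = 0001. This is the CRC / FCS.

0001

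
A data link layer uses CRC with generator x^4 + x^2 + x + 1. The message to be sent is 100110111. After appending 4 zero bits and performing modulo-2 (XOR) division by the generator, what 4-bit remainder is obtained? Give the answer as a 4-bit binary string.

Append 4 zeros: 1001101110000. Divide by 10111 (XOR where the leading bit is 1):
  pos 0: 10011 XOR 10111 = 00100
  pos 2: 10001 XOR 10111 = 00110
  pos 4: 11011 XOR 10111 = 01100
  pos 5: 11000 XOR 10111 = 01111
  pos 6: 11110 XOR 10111 = 01001
  pos 7: 10010 XOR 10111 = 00101
Remainder (last 4 bits) = 1010. This is the CRC / FCS.

1010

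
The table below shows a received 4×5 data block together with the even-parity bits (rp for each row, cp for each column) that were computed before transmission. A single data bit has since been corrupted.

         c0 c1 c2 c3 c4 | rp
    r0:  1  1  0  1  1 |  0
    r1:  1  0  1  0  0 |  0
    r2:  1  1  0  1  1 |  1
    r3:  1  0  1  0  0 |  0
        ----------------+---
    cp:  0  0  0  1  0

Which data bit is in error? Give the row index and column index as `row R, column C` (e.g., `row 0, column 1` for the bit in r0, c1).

row 2, column 3

Recompute each row's even parity and compare to rp:
  r0: data parity 0, sent rp 0 → ok
  r1: data parity 0, sent rp 0 → ok
  r2: data parity 0, sent rp 1 → mismatch
  r3: data parity 0, sent rp 0 → ok
Recompute each column's even parity and compare to cp:
  c0: data parity 0, sent cp 0 → ok
  c1: data parity 0, sent cp 0 → ok
  c2: data parity 0, sent cp 0 → ok
  c3: data parity 0, sent cp 1 → mismatch
  c4: data parity 0, sent cp 0 → ok
Exactly one row (r2) and one column (c3) fail → the flipped bit is at their intersection.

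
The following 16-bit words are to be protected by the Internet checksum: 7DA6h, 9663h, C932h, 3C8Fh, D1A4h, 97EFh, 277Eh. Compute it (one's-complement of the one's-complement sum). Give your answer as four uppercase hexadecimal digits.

One's-complement addition (fold any carry out of bit 15 back into bit 0):
  0x7DA6 + 0x9663 = 0x11409 → wrap carry → 0x140A
  0x140A + 0xC932 = 0x0DD3C
  0xDD3C + 0x3C8F = 0x119CB → wrap carry → 0x19CC
  0x19CC + 0xD1A4 = 0x0EB70
  0xEB70 + 0x97EF = 0x1835F → wrap carry → 0x8360
  0x8360 + 0x277E = 0x0AADE
One's-complement sum = 0xAADE.
Checksum = ~0xAADE & 0xFFFF = 0x5521.

5521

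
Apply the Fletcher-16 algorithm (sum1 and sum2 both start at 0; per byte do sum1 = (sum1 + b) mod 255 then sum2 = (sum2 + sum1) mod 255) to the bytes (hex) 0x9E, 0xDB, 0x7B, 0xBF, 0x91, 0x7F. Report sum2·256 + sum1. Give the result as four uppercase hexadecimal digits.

D2C6

Running sums (mod 255):
  after byte 0 (0x9E): sum1=158, sum2=158
  after byte 1 (0xDB): sum1=122, sum2=25
  after byte 2 (0x7B): sum1=245, sum2=15
  after byte 3 (0xBF): sum1=181, sum2=196
  after byte 4 (0x91): sum1=71, sum2=12
  after byte 5 (0x7F): sum1=198, sum2=210
Checksum = sum2·256 + sum1 = 210·256 + 198 = 53958 = 0xD2C6.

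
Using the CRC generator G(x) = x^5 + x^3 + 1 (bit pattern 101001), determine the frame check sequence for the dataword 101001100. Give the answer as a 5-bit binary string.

Append 5 zeros: 10100110000000. Divide by 101001 (XOR where the leading bit is 1):
  pos 0: 101001 XOR 101001 = 000000
  pos 6: 100000 XOR 101001 = 001001
  pos 8: 100100 XOR 101001 = 001101
Remainder (last 5 bits) = 01101. This is the CRC / FCS.

01101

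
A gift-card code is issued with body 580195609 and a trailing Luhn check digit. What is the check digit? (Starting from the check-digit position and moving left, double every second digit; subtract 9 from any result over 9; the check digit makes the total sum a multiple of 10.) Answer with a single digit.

4

Partial digits right→left: 9 0 6 5 9 1 0 8 5
Double every second digit counting from the check-digit position (so the 1st, 3rd, 5th, ... of the partial from the right).
  doubled (with −9 where >9): 9 3 9 0 1 → sum 22
  kept as-is: 0 5 1 8 → sum 14
Total = 22 + 14 = 36.
Check digit = (10 − (36 mod 10)) mod 10 = 4.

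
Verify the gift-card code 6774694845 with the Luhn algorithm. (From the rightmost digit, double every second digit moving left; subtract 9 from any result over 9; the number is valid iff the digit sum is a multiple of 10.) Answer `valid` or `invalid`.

valid

From the right, keep odd positions and double even positions (subtract 9 from any doubled value over 9):
  doubled (positions 2,4,...): 8 8 3 5 3 → sum 27
  kept (positions 1,3,...): 5 8 9 4 7 → sum 33
Total = 60.
60 mod 10 = 0, so the number is valid.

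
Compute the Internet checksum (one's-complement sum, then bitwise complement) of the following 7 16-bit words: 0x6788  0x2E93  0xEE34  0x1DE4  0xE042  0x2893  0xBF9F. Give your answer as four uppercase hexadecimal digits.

One's-complement addition (fold any carry out of bit 15 back into bit 0):
  0x6788 + 0x2E93 = 0x0961B
  0x961B + 0xEE34 = 0x1844F → wrap carry → 0x8450
  0x8450 + 0x1DE4 = 0x0A234
  0xA234 + 0xE042 = 0x18276 → wrap carry → 0x8277
  0x8277 + 0x2893 = 0x0AB0A
  0xAB0A + 0xBF9F = 0x16AA9 → wrap carry → 0x6AAA
One's-complement sum = 0x6AAA.
Checksum = ~0x6AAA & 0xFFFF = 0x9555.

9555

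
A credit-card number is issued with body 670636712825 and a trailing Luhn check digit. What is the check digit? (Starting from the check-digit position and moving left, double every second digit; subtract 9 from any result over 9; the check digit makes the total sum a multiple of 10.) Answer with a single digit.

Partial digits right→left: 5 2 8 2 1 7 6 3 6 0 7 6
Double every second digit counting from the check-digit position (so the 1st, 3rd, 5th, ... of the partial from the right).
  doubled (with −9 where >9): 1 7 2 3 3 5 → sum 21
  kept as-is: 2 2 7 3 0 6 → sum 20
Total = 21 + 20 = 41.
Check digit = (10 − (41 mod 10)) mod 10 = 9.

9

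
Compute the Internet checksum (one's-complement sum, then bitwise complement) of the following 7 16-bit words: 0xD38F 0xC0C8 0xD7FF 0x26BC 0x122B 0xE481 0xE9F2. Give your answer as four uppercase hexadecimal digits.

8C4B

One's-complement addition (fold any carry out of bit 15 back into bit 0):
  0xD38F + 0xC0C8 = 0x19457 → wrap carry → 0x9458
  0x9458 + 0xD7FF = 0x16C57 → wrap carry → 0x6C58
  0x6C58 + 0x26BC = 0x09314
  0x9314 + 0x122B = 0x0A53F
  0xA53F + 0xE481 = 0x189C0 → wrap carry → 0x89C1
  0x89C1 + 0xE9F2 = 0x173B3 → wrap carry → 0x73B4
One's-complement sum = 0x73B4.
Checksum = ~0x73B4 & 0xFFFF = 0x8C4B.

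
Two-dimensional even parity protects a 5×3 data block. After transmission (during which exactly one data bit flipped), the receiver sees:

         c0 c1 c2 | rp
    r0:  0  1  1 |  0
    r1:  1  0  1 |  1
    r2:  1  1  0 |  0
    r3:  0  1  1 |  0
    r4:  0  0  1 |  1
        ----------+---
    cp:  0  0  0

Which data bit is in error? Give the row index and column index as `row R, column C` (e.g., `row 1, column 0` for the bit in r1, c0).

Recompute each row's even parity and compare to rp:
  r0: data parity 0, sent rp 0 → ok
  r1: data parity 0, sent rp 1 → mismatch
  r2: data parity 0, sent rp 0 → ok
  r3: data parity 0, sent rp 0 → ok
  r4: data parity 1, sent rp 1 → ok
Recompute each column's even parity and compare to cp:
  c0: data parity 0, sent cp 0 → ok
  c1: data parity 1, sent cp 0 → mismatch
  c2: data parity 0, sent cp 0 → ok
Exactly one row (r1) and one column (c1) fail → the flipped bit is at their intersection.

row 1, column 1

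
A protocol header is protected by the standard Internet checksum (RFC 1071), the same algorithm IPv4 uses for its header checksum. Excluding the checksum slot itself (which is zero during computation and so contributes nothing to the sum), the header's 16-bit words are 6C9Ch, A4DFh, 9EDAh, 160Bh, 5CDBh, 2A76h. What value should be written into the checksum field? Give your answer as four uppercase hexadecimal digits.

B24C

One's-complement addition (fold any carry out of bit 15 back into bit 0):
  0x6C9C + 0xA4DF = 0x1117B → wrap carry → 0x117C
  0x117C + 0x9EDA = 0x0B056
  0xB056 + 0x160B = 0x0C661
  0xC661 + 0x5CDB = 0x1233C → wrap carry → 0x233D
  0x233D + 0x2A76 = 0x04DB3
One's-complement sum = 0x4DB3.
Checksum = ~0x4DB3 & 0xFFFF = 0xB24C.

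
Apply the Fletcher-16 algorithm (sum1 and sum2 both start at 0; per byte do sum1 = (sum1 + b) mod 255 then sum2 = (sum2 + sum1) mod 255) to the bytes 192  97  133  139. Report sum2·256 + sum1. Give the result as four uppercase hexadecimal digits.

BD33

Running sums (mod 255):
  after byte 0 (192): sum1=192, sum2=192
  after byte 1 (97): sum1=34, sum2=226
  after byte 2 (133): sum1=167, sum2=138
  after byte 3 (139): sum1=51, sum2=189
Checksum = sum2·256 + sum1 = 189·256 + 51 = 48435 = 0xBD33.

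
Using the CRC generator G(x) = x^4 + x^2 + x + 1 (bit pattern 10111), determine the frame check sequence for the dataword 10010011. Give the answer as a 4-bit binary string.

Append 4 zeros: 100100110000. Divide by 10111 (XOR where the leading bit is 1):
  pos 0: 10010 XOR 10111 = 00101
  pos 2: 10101 XOR 10111 = 00010
  pos 5: 10100 XOR 10111 = 00011
Remainder (last 4 bits) = 1100. This is the CRC / FCS.

1100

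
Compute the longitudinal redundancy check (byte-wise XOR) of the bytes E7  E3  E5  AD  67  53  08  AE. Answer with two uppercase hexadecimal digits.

DE

XOR the bytes together:
  start with 0xE7
  0xE7 ⊕ 0xE3 = 0x04
  0x04 ⊕ 0xE5 = 0xE1
  0xE1 ⊕ 0xAD = 0x4C
  0x4C ⊕ 0x67 = 0x2B
  0x2B ⊕ 0x53 = 0x78
  0x78 ⊕ 0x08 = 0x70
  0x70 ⊕ 0xAE = 0xDE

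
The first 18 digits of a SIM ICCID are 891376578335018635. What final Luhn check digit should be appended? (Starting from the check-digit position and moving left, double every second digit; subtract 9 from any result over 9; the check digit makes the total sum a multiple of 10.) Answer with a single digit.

1

Partial digits right→left: 5 3 6 8 1 0 5 3 3 8 7 5 6 7 3 1 9 8
Double every second digit counting from the check-digit position (so the 1st, 3rd, 5th, ... of the partial from the right).
  doubled (with −9 where >9): 1 3 2 1 6 5 3 6 9 → sum 36
  kept as-is: 3 8 0 3 8 5 7 1 8 → sum 43
Total = 36 + 43 = 79.
Check digit = (10 − (79 mod 10)) mod 10 = 1.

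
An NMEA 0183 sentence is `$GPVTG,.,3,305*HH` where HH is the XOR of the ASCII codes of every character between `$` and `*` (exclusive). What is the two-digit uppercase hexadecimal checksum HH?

55

XOR the ASCII codes of the payload characters:
  'G' = 0x47 → acc = 0x47
  'P' = 0x50 → acc = 0x17
  'V' = 0x56 → acc = 0x41
  'T' = 0x54 → acc = 0x15
  'G' = 0x47 → acc = 0x52
  ',' = 0x2C → acc = 0x7E
  '.' = 0x2E → acc = 0x50
  ',' = 0x2C → acc = 0x7C
  '3' = 0x33 → acc = 0x4F
  ',' = 0x2C → acc = 0x63
  '3' = 0x33 → acc = 0x50
  '0' = 0x30 → acc = 0x60
  '5' = 0x35 → acc = 0x55
Checksum = 0x55.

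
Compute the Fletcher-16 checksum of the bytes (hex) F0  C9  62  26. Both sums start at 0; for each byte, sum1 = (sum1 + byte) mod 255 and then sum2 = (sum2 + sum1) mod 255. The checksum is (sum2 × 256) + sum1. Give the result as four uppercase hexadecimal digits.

0C43

Running sums (mod 255):
  after byte 0 (F0): sum1=240, sum2=240
  after byte 1 (C9): sum1=186, sum2=171
  after byte 2 (62): sum1=29, sum2=200
  after byte 3 (26): sum1=67, sum2=12
Checksum = sum2·256 + sum1 = 12·256 + 67 = 3139 = 0x0C43.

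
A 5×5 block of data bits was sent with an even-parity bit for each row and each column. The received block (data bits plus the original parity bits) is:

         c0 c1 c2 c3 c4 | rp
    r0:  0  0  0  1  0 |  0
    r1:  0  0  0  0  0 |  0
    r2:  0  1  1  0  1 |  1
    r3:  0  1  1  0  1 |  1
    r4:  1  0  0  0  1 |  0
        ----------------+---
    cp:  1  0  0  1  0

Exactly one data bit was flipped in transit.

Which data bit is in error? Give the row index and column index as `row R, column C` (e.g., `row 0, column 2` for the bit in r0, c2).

Recompute each row's even parity and compare to rp:
  r0: data parity 1, sent rp 0 → mismatch
  r1: data parity 0, sent rp 0 → ok
  r2: data parity 1, sent rp 1 → ok
  r3: data parity 1, sent rp 1 → ok
  r4: data parity 0, sent rp 0 → ok
Recompute each column's even parity and compare to cp:
  c0: data parity 1, sent cp 1 → ok
  c1: data parity 0, sent cp 0 → ok
  c2: data parity 0, sent cp 0 → ok
  c3: data parity 1, sent cp 1 → ok
  c4: data parity 1, sent cp 0 → mismatch
Exactly one row (r0) and one column (c4) fail → the flipped bit is at their intersection.

row 0, column 4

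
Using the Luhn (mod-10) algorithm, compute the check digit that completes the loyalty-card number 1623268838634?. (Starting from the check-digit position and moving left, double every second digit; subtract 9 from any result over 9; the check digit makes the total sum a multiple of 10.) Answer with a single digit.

Partial digits right→left: 4 3 6 8 3 8 8 6 2 3 2 6 1
Double every second digit counting from the check-digit position (so the 1st, 3rd, 5th, ... of the partial from the right).
  doubled (with −9 where >9): 8 3 6 7 4 4 2 → sum 34
  kept as-is: 3 8 8 6 3 6 → sum 34
Total = 34 + 34 = 68.
Check digit = (10 − (68 mod 10)) mod 10 = 2.

2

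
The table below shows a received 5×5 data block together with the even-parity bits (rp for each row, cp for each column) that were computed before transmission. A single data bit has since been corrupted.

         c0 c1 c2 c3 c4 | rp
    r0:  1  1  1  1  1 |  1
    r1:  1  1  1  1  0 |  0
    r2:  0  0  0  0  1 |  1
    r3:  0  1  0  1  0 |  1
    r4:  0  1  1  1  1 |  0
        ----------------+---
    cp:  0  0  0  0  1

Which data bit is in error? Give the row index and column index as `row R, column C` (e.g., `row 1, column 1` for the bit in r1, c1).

Recompute each row's even parity and compare to rp:
  r0: data parity 1, sent rp 1 → ok
  r1: data parity 0, sent rp 0 → ok
  r2: data parity 1, sent rp 1 → ok
  r3: data parity 0, sent rp 1 → mismatch
  r4: data parity 0, sent rp 0 → ok
Recompute each column's even parity and compare to cp:
  c0: data parity 0, sent cp 0 → ok
  c1: data parity 0, sent cp 0 → ok
  c2: data parity 1, sent cp 0 → mismatch
  c3: data parity 0, sent cp 0 → ok
  c4: data parity 1, sent cp 1 → ok
Exactly one row (r3) and one column (c2) fail → the flipped bit is at their intersection.

row 3, column 2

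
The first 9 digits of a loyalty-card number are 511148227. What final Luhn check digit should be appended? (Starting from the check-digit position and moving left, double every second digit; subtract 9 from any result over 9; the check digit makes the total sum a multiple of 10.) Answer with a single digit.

Partial digits right→left: 7 2 2 8 4 1 1 1 5
Double every second digit counting from the check-digit position (so the 1st, 3rd, 5th, ... of the partial from the right).
  doubled (with −9 where >9): 5 4 8 2 1 → sum 20
  kept as-is: 2 8 1 1 → sum 12
Total = 20 + 12 = 32.
Check digit = (10 − (32 mod 10)) mod 10 = 8.

8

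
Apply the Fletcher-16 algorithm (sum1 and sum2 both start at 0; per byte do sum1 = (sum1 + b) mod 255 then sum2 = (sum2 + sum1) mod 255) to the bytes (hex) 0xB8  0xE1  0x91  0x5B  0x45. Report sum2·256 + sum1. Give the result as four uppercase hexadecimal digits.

Running sums (mod 255):
  after byte 0 (0xB8): sum1=184, sum2=184
  after byte 1 (0xE1): sum1=154, sum2=83
  after byte 2 (0x91): sum1=44, sum2=127
  after byte 3 (0x5B): sum1=135, sum2=7
  after byte 4 (0x45): sum1=204, sum2=211
Checksum = sum2·256 + sum1 = 211·256 + 204 = 54220 = 0xD3CC.

D3CC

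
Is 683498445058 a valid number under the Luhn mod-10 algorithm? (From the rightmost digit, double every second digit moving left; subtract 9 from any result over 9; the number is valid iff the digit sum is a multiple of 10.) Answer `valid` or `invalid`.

From the right, keep odd positions and double even positions (subtract 9 from any doubled value over 9):
  doubled (positions 2,4,...): 1 1 8 9 6 3 → sum 28
  kept (positions 1,3,...): 8 0 4 8 4 8 → sum 32
Total = 60.
60 mod 10 = 0, so the number is valid.

valid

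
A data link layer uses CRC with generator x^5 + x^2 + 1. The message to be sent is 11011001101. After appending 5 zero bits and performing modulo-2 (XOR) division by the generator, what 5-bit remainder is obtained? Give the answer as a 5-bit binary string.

Append 5 zeros: 1101100110100000. Divide by 100101 (XOR where the leading bit is 1):
  pos 0: 110110 XOR 100101 = 010011
  pos 1: 100110 XOR 100101 = 000011
  pos 5: 111101 XOR 100101 = 011000
  pos 6: 110000 XOR 100101 = 010101
  pos 7: 101010 XOR 100101 = 001111
  pos 9: 111100 XOR 100101 = 011001
  pos 10: 110010 XOR 100101 = 010111
Remainder (last 5 bits) = 10111. This is the CRC / FCS.

10111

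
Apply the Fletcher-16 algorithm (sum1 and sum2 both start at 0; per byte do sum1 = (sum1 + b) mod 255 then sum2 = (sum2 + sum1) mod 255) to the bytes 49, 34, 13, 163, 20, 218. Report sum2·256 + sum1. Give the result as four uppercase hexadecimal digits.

Running sums (mod 255):
  after byte 0 (49): sum1=49, sum2=49
  after byte 1 (34): sum1=83, sum2=132
  after byte 2 (13): sum1=96, sum2=228
  after byte 3 (163): sum1=4, sum2=232
  after byte 4 (20): sum1=24, sum2=1
  after byte 5 (218): sum1=242, sum2=243
Checksum = sum2·256 + sum1 = 243·256 + 242 = 62450 = 0xF3F2.

F3F2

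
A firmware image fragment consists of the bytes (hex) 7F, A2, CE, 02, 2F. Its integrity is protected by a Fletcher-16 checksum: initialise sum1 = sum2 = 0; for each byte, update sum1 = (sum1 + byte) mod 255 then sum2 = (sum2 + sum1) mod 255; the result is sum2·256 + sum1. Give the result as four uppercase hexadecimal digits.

A722

Running sums (mod 255):
  after byte 0 (7F): sum1=127, sum2=127
  after byte 1 (A2): sum1=34, sum2=161
  after byte 2 (CE): sum1=240, sum2=146
  after byte 3 (02): sum1=242, sum2=133
  after byte 4 (2F): sum1=34, sum2=167
Checksum = sum2·256 + sum1 = 167·256 + 34 = 42786 = 0xA722.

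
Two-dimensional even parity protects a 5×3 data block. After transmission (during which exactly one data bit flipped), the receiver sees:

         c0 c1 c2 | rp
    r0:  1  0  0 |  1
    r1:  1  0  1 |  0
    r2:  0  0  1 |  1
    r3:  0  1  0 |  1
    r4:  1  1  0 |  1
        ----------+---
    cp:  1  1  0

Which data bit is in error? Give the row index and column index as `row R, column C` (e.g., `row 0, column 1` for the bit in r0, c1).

row 4, column 1

Recompute each row's even parity and compare to rp:
  r0: data parity 1, sent rp 1 → ok
  r1: data parity 0, sent rp 0 → ok
  r2: data parity 1, sent rp 1 → ok
  r3: data parity 1, sent rp 1 → ok
  r4: data parity 0, sent rp 1 → mismatch
Recompute each column's even parity and compare to cp:
  c0: data parity 1, sent cp 1 → ok
  c1: data parity 0, sent cp 1 → mismatch
  c2: data parity 0, sent cp 0 → ok
Exactly one row (r4) and one column (c1) fail → the flipped bit is at their intersection.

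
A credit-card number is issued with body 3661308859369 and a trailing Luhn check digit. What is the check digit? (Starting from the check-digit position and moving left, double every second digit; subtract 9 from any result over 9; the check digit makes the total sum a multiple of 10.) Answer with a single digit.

Partial digits right→left: 9 6 3 9 5 8 8 0 3 1 6 6 3
Double every second digit counting from the check-digit position (so the 1st, 3rd, 5th, ... of the partial from the right).
  doubled (with −9 where >9): 9 6 1 7 6 3 6 → sum 38
  kept as-is: 6 9 8 0 1 6 → sum 30
Total = 38 + 30 = 68.
Check digit = (10 − (68 mod 10)) mod 10 = 2.

2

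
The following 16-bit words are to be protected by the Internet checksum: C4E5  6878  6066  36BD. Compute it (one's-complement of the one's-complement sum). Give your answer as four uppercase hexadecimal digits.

3B7E

One's-complement addition (fold any carry out of bit 15 back into bit 0):
  0xC4E5 + 0x6878 = 0x12D5D → wrap carry → 0x2D5E
  0x2D5E + 0x6066 = 0x08DC4
  0x8DC4 + 0x36BD = 0x0C481
One's-complement sum = 0xC481.
Checksum = ~0xC481 & 0xFFFF = 0x3B7E.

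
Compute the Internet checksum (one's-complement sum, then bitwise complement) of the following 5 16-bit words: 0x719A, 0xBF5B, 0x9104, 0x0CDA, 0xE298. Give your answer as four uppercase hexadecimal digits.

4E92

One's-complement addition (fold any carry out of bit 15 back into bit 0):
  0x719A + 0xBF5B = 0x130F5 → wrap carry → 0x30F6
  0x30F6 + 0x9104 = 0x0C1FA
  0xC1FA + 0x0CDA = 0x0CED4
  0xCED4 + 0xE298 = 0x1B16C → wrap carry → 0xB16D
One's-complement sum = 0xB16D.
Checksum = ~0xB16D & 0xFFFF = 0x4E92.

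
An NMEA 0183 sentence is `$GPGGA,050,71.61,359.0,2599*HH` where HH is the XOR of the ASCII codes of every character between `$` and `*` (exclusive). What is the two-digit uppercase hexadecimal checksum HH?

XOR the ASCII codes of the payload characters:
  'G' = 0x47 → acc = 0x47
  'P' = 0x50 → acc = 0x17
  'G' = 0x47 → acc = 0x50
  'G' = 0x47 → acc = 0x17
  'A' = 0x41 → acc = 0x56
  ',' = 0x2C → acc = 0x7A
  '0' = 0x30 → acc = 0x4A
  '5' = 0x35 → acc = 0x7F
  '0' = 0x30 → acc = 0x4F
  ',' = 0x2C → acc = 0x63
  '7' = 0x37 → acc = 0x54
  '1' = 0x31 → acc = 0x65
  '.' = 0x2E → acc = 0x4B
  '6' = 0x36 → acc = 0x7D
  '1' = 0x31 → acc = 0x4C
  ',' = 0x2C → acc = 0x60
  '3' = 0x33 → acc = 0x53
  '5' = 0x35 → acc = 0x66
  '9' = 0x39 → acc = 0x5F
  '.' = 0x2E → acc = 0x71
  '0' = 0x30 → acc = 0x41
  ',' = 0x2C → acc = 0x6D
  '2' = 0x32 → acc = 0x5F
  '5' = 0x35 → acc = 0x6A
  '9' = 0x39 → acc = 0x53
  '9' = 0x39 → acc = 0x6A
Checksum = 0x6A.

6A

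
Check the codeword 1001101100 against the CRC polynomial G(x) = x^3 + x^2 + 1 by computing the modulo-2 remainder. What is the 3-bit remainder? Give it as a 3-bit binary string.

Modulo-2 division of 1001101100 by 1101:
  pos 0: 1001 XOR 1101 = 0100
  pos 1: 1001 XOR 1101 = 0100
  pos 2: 1000 XOR 1101 = 0101
  pos 3: 1011 XOR 1101 = 0110
  pos 4: 1101 XOR 1101 = 0000
Remainder = 000 (zero — the frame passes the CRC check).

000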